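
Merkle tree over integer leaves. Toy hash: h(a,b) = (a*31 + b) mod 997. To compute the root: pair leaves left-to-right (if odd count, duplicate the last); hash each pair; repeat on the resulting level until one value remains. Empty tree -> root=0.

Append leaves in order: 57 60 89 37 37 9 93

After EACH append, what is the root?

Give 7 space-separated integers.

After append 57 (leaves=[57]):
  L0: [57]
  root=57
After append 60 (leaves=[57, 60]):
  L0: [57, 60]
  L1: h(57,60)=(57*31+60)%997=830 -> [830]
  root=830
After append 89 (leaves=[57, 60, 89]):
  L0: [57, 60, 89]
  L1: h(57,60)=(57*31+60)%997=830 h(89,89)=(89*31+89)%997=854 -> [830, 854]
  L2: h(830,854)=(830*31+854)%997=662 -> [662]
  root=662
After append 37 (leaves=[57, 60, 89, 37]):
  L0: [57, 60, 89, 37]
  L1: h(57,60)=(57*31+60)%997=830 h(89,37)=(89*31+37)%997=802 -> [830, 802]
  L2: h(830,802)=(830*31+802)%997=610 -> [610]
  root=610
After append 37 (leaves=[57, 60, 89, 37, 37]):
  L0: [57, 60, 89, 37, 37]
  L1: h(57,60)=(57*31+60)%997=830 h(89,37)=(89*31+37)%997=802 h(37,37)=(37*31+37)%997=187 -> [830, 802, 187]
  L2: h(830,802)=(830*31+802)%997=610 h(187,187)=(187*31+187)%997=2 -> [610, 2]
  L3: h(610,2)=(610*31+2)%997=966 -> [966]
  root=966
After append 9 (leaves=[57, 60, 89, 37, 37, 9]):
  L0: [57, 60, 89, 37, 37, 9]
  L1: h(57,60)=(57*31+60)%997=830 h(89,37)=(89*31+37)%997=802 h(37,9)=(37*31+9)%997=159 -> [830, 802, 159]
  L2: h(830,802)=(830*31+802)%997=610 h(159,159)=(159*31+159)%997=103 -> [610, 103]
  L3: h(610,103)=(610*31+103)%997=70 -> [70]
  root=70
After append 93 (leaves=[57, 60, 89, 37, 37, 9, 93]):
  L0: [57, 60, 89, 37, 37, 9, 93]
  L1: h(57,60)=(57*31+60)%997=830 h(89,37)=(89*31+37)%997=802 h(37,9)=(37*31+9)%997=159 h(93,93)=(93*31+93)%997=982 -> [830, 802, 159, 982]
  L2: h(830,802)=(830*31+802)%997=610 h(159,982)=(159*31+982)%997=926 -> [610, 926]
  L3: h(610,926)=(610*31+926)%997=893 -> [893]
  root=893

Answer: 57 830 662 610 966 70 893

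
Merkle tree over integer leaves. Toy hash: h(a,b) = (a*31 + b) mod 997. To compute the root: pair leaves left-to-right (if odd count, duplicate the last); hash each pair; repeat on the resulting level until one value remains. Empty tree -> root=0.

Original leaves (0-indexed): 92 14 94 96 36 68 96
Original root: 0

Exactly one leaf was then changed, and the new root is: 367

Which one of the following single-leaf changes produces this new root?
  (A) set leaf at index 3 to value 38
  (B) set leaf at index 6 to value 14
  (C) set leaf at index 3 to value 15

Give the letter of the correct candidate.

Original leaves: [92, 14, 94, 96, 36, 68, 96]
Target new root: 367
Try each candidate change and compute the resulting root:
Candidate A: set leaf[3] = 38 -> leaves = [92, 14, 94, 38, 36, 68, 96]
  L0: [92, 14, 94, 38, 36, 68, 96]
  L1: h(92,14)=(92*31+14)%997=872 h(94,38)=(94*31+38)%997=958 h(36,68)=(36*31+68)%997=187 h(96,96)=(96*31+96)%997=81 -> [872, 958, 187, 81]
  L2: h(872,958)=(872*31+958)%997=74 h(187,81)=(187*31+81)%997=893 -> [74, 893]
  L3: h(74,893)=(74*31+893)%997=196 -> [196]
  root = 196 != target 367
Candidate B: set leaf[6] = 14 -> leaves = [92, 14, 94, 96, 36, 68, 14]
  L0: [92, 14, 94, 96, 36, 68, 14]
  L1: h(92,14)=(92*31+14)%997=872 h(94,96)=(94*31+96)%997=19 h(36,68)=(36*31+68)%997=187 h(14,14)=(14*31+14)%997=448 -> [872, 19, 187, 448]
  L2: h(872,19)=(872*31+19)%997=132 h(187,448)=(187*31+448)%997=263 -> [132, 263]
  L3: h(132,263)=(132*31+263)%997=367 -> [367]
  root = 367 == target 367  ** MATCH **
Candidate C: set leaf[3] = 15 -> leaves = [92, 14, 94, 15, 36, 68, 96]
  L0: [92, 14, 94, 15, 36, 68, 96]
  L1: h(92,14)=(92*31+14)%997=872 h(94,15)=(94*31+15)%997=935 h(36,68)=(36*31+68)%997=187 h(96,96)=(96*31+96)%997=81 -> [872, 935, 187, 81]
  L2: h(872,935)=(872*31+935)%997=51 h(187,81)=(187*31+81)%997=893 -> [51, 893]
  L3: h(51,893)=(51*31+893)%997=480 -> [480]
  root = 480 != target 367
Candidate B produces the target root.

Answer: B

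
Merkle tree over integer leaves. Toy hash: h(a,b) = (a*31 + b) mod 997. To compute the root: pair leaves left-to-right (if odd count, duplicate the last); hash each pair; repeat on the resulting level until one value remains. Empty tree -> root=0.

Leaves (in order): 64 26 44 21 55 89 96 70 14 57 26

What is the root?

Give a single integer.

L0: [64, 26, 44, 21, 55, 89, 96, 70, 14, 57, 26]
L1: h(64,26)=(64*31+26)%997=16 h(44,21)=(44*31+21)%997=388 h(55,89)=(55*31+89)%997=797 h(96,70)=(96*31+70)%997=55 h(14,57)=(14*31+57)%997=491 h(26,26)=(26*31+26)%997=832 -> [16, 388, 797, 55, 491, 832]
L2: h(16,388)=(16*31+388)%997=884 h(797,55)=(797*31+55)%997=834 h(491,832)=(491*31+832)%997=101 -> [884, 834, 101]
L3: h(884,834)=(884*31+834)%997=322 h(101,101)=(101*31+101)%997=241 -> [322, 241]
L4: h(322,241)=(322*31+241)%997=253 -> [253]

Answer: 253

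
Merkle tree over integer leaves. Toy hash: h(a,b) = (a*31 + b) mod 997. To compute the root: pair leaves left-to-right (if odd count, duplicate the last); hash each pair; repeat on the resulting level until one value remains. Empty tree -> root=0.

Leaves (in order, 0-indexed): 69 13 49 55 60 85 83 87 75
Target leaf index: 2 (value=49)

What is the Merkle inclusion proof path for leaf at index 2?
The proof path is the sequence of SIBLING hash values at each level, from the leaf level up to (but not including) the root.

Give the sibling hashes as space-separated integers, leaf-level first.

Answer: 55 158 144 992

Derivation:
L0 (leaves): [69, 13, 49, 55, 60, 85, 83, 87, 75], target index=2
L1: h(69,13)=(69*31+13)%997=158 [pair 0] h(49,55)=(49*31+55)%997=577 [pair 1] h(60,85)=(60*31+85)%997=948 [pair 2] h(83,87)=(83*31+87)%997=666 [pair 3] h(75,75)=(75*31+75)%997=406 [pair 4] -> [158, 577, 948, 666, 406]
  Sibling for proof at L0: 55
L2: h(158,577)=(158*31+577)%997=490 [pair 0] h(948,666)=(948*31+666)%997=144 [pair 1] h(406,406)=(406*31+406)%997=31 [pair 2] -> [490, 144, 31]
  Sibling for proof at L1: 158
L3: h(490,144)=(490*31+144)%997=379 [pair 0] h(31,31)=(31*31+31)%997=992 [pair 1] -> [379, 992]
  Sibling for proof at L2: 144
L4: h(379,992)=(379*31+992)%997=777 [pair 0] -> [777]
  Sibling for proof at L3: 992
Root: 777
Proof path (sibling hashes from leaf to root): [55, 158, 144, 992]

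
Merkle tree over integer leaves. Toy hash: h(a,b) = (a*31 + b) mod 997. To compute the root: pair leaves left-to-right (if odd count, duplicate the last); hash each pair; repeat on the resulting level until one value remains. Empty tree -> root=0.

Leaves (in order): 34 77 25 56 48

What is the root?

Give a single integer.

Answer: 299

Derivation:
L0: [34, 77, 25, 56, 48]
L1: h(34,77)=(34*31+77)%997=134 h(25,56)=(25*31+56)%997=831 h(48,48)=(48*31+48)%997=539 -> [134, 831, 539]
L2: h(134,831)=(134*31+831)%997=0 h(539,539)=(539*31+539)%997=299 -> [0, 299]
L3: h(0,299)=(0*31+299)%997=299 -> [299]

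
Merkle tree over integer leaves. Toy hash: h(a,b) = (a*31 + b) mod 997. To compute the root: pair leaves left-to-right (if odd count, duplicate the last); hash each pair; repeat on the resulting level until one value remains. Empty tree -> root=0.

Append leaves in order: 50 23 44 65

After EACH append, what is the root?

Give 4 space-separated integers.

Answer: 50 576 321 342

Derivation:
After append 50 (leaves=[50]):
  L0: [50]
  root=50
After append 23 (leaves=[50, 23]):
  L0: [50, 23]
  L1: h(50,23)=(50*31+23)%997=576 -> [576]
  root=576
After append 44 (leaves=[50, 23, 44]):
  L0: [50, 23, 44]
  L1: h(50,23)=(50*31+23)%997=576 h(44,44)=(44*31+44)%997=411 -> [576, 411]
  L2: h(576,411)=(576*31+411)%997=321 -> [321]
  root=321
After append 65 (leaves=[50, 23, 44, 65]):
  L0: [50, 23, 44, 65]
  L1: h(50,23)=(50*31+23)%997=576 h(44,65)=(44*31+65)%997=432 -> [576, 432]
  L2: h(576,432)=(576*31+432)%997=342 -> [342]
  root=342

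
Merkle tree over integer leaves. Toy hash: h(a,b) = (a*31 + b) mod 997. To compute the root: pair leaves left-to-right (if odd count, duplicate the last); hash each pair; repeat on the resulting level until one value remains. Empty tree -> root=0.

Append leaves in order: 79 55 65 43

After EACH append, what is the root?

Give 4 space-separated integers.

After append 79 (leaves=[79]):
  L0: [79]
  root=79
After append 55 (leaves=[79, 55]):
  L0: [79, 55]
  L1: h(79,55)=(79*31+55)%997=510 -> [510]
  root=510
After append 65 (leaves=[79, 55, 65]):
  L0: [79, 55, 65]
  L1: h(79,55)=(79*31+55)%997=510 h(65,65)=(65*31+65)%997=86 -> [510, 86]
  L2: h(510,86)=(510*31+86)%997=941 -> [941]
  root=941
After append 43 (leaves=[79, 55, 65, 43]):
  L0: [79, 55, 65, 43]
  L1: h(79,55)=(79*31+55)%997=510 h(65,43)=(65*31+43)%997=64 -> [510, 64]
  L2: h(510,64)=(510*31+64)%997=919 -> [919]
  root=919

Answer: 79 510 941 919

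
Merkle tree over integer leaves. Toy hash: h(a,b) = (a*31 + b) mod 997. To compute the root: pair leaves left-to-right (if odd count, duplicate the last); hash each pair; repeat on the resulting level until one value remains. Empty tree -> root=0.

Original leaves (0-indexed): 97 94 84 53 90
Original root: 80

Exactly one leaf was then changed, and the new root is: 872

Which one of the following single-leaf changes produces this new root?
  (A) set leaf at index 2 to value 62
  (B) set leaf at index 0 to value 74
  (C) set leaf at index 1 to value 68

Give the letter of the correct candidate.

Original leaves: [97, 94, 84, 53, 90]
Target new root: 872
Try each candidate change and compute the resulting root:
Candidate A: set leaf[2] = 62 -> leaves = [97, 94, 62, 53, 90]
  L0: [97, 94, 62, 53, 90]
  L1: h(97,94)=(97*31+94)%997=110 h(62,53)=(62*31+53)%997=978 h(90,90)=(90*31+90)%997=886 -> [110, 978, 886]
  L2: h(110,978)=(110*31+978)%997=400 h(886,886)=(886*31+886)%997=436 -> [400, 436]
  L3: h(400,436)=(400*31+436)%997=872 -> [872]
  root = 872 == target 872  ** MATCH **
Candidate B: set leaf[0] = 74 -> leaves = [74, 94, 84, 53, 90]
  L0: [74, 94, 84, 53, 90]
  L1: h(74,94)=(74*31+94)%997=394 h(84,53)=(84*31+53)%997=663 h(90,90)=(90*31+90)%997=886 -> [394, 663, 886]
  L2: h(394,663)=(394*31+663)%997=913 h(886,886)=(886*31+886)%997=436 -> [913, 436]
  L3: h(913,436)=(913*31+436)%997=823 -> [823]
  root = 823 != target 872
Candidate C: set leaf[1] = 68 -> leaves = [97, 68, 84, 53, 90]
  L0: [97, 68, 84, 53, 90]
  L1: h(97,68)=(97*31+68)%997=84 h(84,53)=(84*31+53)%997=663 h(90,90)=(90*31+90)%997=886 -> [84, 663, 886]
  L2: h(84,663)=(84*31+663)%997=276 h(886,886)=(886*31+886)%997=436 -> [276, 436]
  L3: h(276,436)=(276*31+436)%997=19 -> [19]
  root = 19 != target 872
Candidate A produces the target root.

Answer: A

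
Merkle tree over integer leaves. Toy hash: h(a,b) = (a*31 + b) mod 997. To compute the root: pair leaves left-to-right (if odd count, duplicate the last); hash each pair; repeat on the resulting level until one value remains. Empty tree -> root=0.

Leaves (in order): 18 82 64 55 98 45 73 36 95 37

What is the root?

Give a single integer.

Answer: 901

Derivation:
L0: [18, 82, 64, 55, 98, 45, 73, 36, 95, 37]
L1: h(18,82)=(18*31+82)%997=640 h(64,55)=(64*31+55)%997=45 h(98,45)=(98*31+45)%997=92 h(73,36)=(73*31+36)%997=305 h(95,37)=(95*31+37)%997=988 -> [640, 45, 92, 305, 988]
L2: h(640,45)=(640*31+45)%997=942 h(92,305)=(92*31+305)%997=166 h(988,988)=(988*31+988)%997=709 -> [942, 166, 709]
L3: h(942,166)=(942*31+166)%997=455 h(709,709)=(709*31+709)%997=754 -> [455, 754]
L4: h(455,754)=(455*31+754)%997=901 -> [901]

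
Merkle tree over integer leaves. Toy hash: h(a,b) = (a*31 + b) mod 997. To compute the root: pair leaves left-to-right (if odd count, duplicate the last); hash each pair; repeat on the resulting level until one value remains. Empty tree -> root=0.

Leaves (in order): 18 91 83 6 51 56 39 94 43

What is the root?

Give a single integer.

L0: [18, 91, 83, 6, 51, 56, 39, 94, 43]
L1: h(18,91)=(18*31+91)%997=649 h(83,6)=(83*31+6)%997=585 h(51,56)=(51*31+56)%997=640 h(39,94)=(39*31+94)%997=306 h(43,43)=(43*31+43)%997=379 -> [649, 585, 640, 306, 379]
L2: h(649,585)=(649*31+585)%997=764 h(640,306)=(640*31+306)%997=206 h(379,379)=(379*31+379)%997=164 -> [764, 206, 164]
L3: h(764,206)=(764*31+206)%997=959 h(164,164)=(164*31+164)%997=263 -> [959, 263]
L4: h(959,263)=(959*31+263)%997=82 -> [82]

Answer: 82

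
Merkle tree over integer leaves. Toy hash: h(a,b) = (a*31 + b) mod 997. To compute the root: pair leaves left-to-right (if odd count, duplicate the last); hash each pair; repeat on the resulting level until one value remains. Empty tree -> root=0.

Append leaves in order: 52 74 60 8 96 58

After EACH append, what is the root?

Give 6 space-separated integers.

After append 52 (leaves=[52]):
  L0: [52]
  root=52
After append 74 (leaves=[52, 74]):
  L0: [52, 74]
  L1: h(52,74)=(52*31+74)%997=689 -> [689]
  root=689
After append 60 (leaves=[52, 74, 60]):
  L0: [52, 74, 60]
  L1: h(52,74)=(52*31+74)%997=689 h(60,60)=(60*31+60)%997=923 -> [689, 923]
  L2: h(689,923)=(689*31+923)%997=348 -> [348]
  root=348
After append 8 (leaves=[52, 74, 60, 8]):
  L0: [52, 74, 60, 8]
  L1: h(52,74)=(52*31+74)%997=689 h(60,8)=(60*31+8)%997=871 -> [689, 871]
  L2: h(689,871)=(689*31+871)%997=296 -> [296]
  root=296
After append 96 (leaves=[52, 74, 60, 8, 96]):
  L0: [52, 74, 60, 8, 96]
  L1: h(52,74)=(52*31+74)%997=689 h(60,8)=(60*31+8)%997=871 h(96,96)=(96*31+96)%997=81 -> [689, 871, 81]
  L2: h(689,871)=(689*31+871)%997=296 h(81,81)=(81*31+81)%997=598 -> [296, 598]
  L3: h(296,598)=(296*31+598)%997=801 -> [801]
  root=801
After append 58 (leaves=[52, 74, 60, 8, 96, 58]):
  L0: [52, 74, 60, 8, 96, 58]
  L1: h(52,74)=(52*31+74)%997=689 h(60,8)=(60*31+8)%997=871 h(96,58)=(96*31+58)%997=43 -> [689, 871, 43]
  L2: h(689,871)=(689*31+871)%997=296 h(43,43)=(43*31+43)%997=379 -> [296, 379]
  L3: h(296,379)=(296*31+379)%997=582 -> [582]
  root=582

Answer: 52 689 348 296 801 582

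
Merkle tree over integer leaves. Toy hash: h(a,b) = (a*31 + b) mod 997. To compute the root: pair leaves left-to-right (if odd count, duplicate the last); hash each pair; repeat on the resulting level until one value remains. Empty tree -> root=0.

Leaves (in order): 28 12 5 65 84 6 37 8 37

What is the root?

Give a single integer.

L0: [28, 12, 5, 65, 84, 6, 37, 8, 37]
L1: h(28,12)=(28*31+12)%997=880 h(5,65)=(5*31+65)%997=220 h(84,6)=(84*31+6)%997=616 h(37,8)=(37*31+8)%997=158 h(37,37)=(37*31+37)%997=187 -> [880, 220, 616, 158, 187]
L2: h(880,220)=(880*31+220)%997=581 h(616,158)=(616*31+158)%997=311 h(187,187)=(187*31+187)%997=2 -> [581, 311, 2]
L3: h(581,311)=(581*31+311)%997=376 h(2,2)=(2*31+2)%997=64 -> [376, 64]
L4: h(376,64)=(376*31+64)%997=753 -> [753]

Answer: 753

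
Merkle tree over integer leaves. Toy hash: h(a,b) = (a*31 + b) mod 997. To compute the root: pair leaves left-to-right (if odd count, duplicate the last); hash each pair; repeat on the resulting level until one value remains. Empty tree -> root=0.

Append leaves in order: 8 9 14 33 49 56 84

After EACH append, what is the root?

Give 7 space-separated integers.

After append 8 (leaves=[8]):
  L0: [8]
  root=8
After append 9 (leaves=[8, 9]):
  L0: [8, 9]
  L1: h(8,9)=(8*31+9)%997=257 -> [257]
  root=257
After append 14 (leaves=[8, 9, 14]):
  L0: [8, 9, 14]
  L1: h(8,9)=(8*31+9)%997=257 h(14,14)=(14*31+14)%997=448 -> [257, 448]
  L2: h(257,448)=(257*31+448)%997=439 -> [439]
  root=439
After append 33 (leaves=[8, 9, 14, 33]):
  L0: [8, 9, 14, 33]
  L1: h(8,9)=(8*31+9)%997=257 h(14,33)=(14*31+33)%997=467 -> [257, 467]
  L2: h(257,467)=(257*31+467)%997=458 -> [458]
  root=458
After append 49 (leaves=[8, 9, 14, 33, 49]):
  L0: [8, 9, 14, 33, 49]
  L1: h(8,9)=(8*31+9)%997=257 h(14,33)=(14*31+33)%997=467 h(49,49)=(49*31+49)%997=571 -> [257, 467, 571]
  L2: h(257,467)=(257*31+467)%997=458 h(571,571)=(571*31+571)%997=326 -> [458, 326]
  L3: h(458,326)=(458*31+326)%997=566 -> [566]
  root=566
After append 56 (leaves=[8, 9, 14, 33, 49, 56]):
  L0: [8, 9, 14, 33, 49, 56]
  L1: h(8,9)=(8*31+9)%997=257 h(14,33)=(14*31+33)%997=467 h(49,56)=(49*31+56)%997=578 -> [257, 467, 578]
  L2: h(257,467)=(257*31+467)%997=458 h(578,578)=(578*31+578)%997=550 -> [458, 550]
  L3: h(458,550)=(458*31+550)%997=790 -> [790]
  root=790
After append 84 (leaves=[8, 9, 14, 33, 49, 56, 84]):
  L0: [8, 9, 14, 33, 49, 56, 84]
  L1: h(8,9)=(8*31+9)%997=257 h(14,33)=(14*31+33)%997=467 h(49,56)=(49*31+56)%997=578 h(84,84)=(84*31+84)%997=694 -> [257, 467, 578, 694]
  L2: h(257,467)=(257*31+467)%997=458 h(578,694)=(578*31+694)%997=666 -> [458, 666]
  L3: h(458,666)=(458*31+666)%997=906 -> [906]
  root=906

Answer: 8 257 439 458 566 790 906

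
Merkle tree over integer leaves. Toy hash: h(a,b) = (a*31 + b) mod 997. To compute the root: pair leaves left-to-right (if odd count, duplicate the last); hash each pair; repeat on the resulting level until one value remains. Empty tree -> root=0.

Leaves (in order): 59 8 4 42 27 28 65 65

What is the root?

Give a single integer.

L0: [59, 8, 4, 42, 27, 28, 65, 65]
L1: h(59,8)=(59*31+8)%997=840 h(4,42)=(4*31+42)%997=166 h(27,28)=(27*31+28)%997=865 h(65,65)=(65*31+65)%997=86 -> [840, 166, 865, 86]
L2: h(840,166)=(840*31+166)%997=284 h(865,86)=(865*31+86)%997=979 -> [284, 979]
L3: h(284,979)=(284*31+979)%997=810 -> [810]

Answer: 810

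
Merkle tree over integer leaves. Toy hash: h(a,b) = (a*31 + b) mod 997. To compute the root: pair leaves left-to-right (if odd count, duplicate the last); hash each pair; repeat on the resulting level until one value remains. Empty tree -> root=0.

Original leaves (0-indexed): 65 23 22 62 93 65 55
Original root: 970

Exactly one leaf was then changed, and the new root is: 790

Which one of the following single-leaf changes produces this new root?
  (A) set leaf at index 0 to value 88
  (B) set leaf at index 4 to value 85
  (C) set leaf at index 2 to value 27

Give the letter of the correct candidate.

Original leaves: [65, 23, 22, 62, 93, 65, 55]
Target new root: 790
Try each candidate change and compute the resulting root:
Candidate A: set leaf[0] = 88 -> leaves = [88, 23, 22, 62, 93, 65, 55]
  L0: [88, 23, 22, 62, 93, 65, 55]
  L1: h(88,23)=(88*31+23)%997=757 h(22,62)=(22*31+62)%997=744 h(93,65)=(93*31+65)%997=954 h(55,55)=(55*31+55)%997=763 -> [757, 744, 954, 763]
  L2: h(757,744)=(757*31+744)%997=283 h(954,763)=(954*31+763)%997=427 -> [283, 427]
  L3: h(283,427)=(283*31+427)%997=227 -> [227]
  root = 227 != target 790
Candidate B: set leaf[4] = 85 -> leaves = [65, 23, 22, 62, 85, 65, 55]
  L0: [65, 23, 22, 62, 85, 65, 55]
  L1: h(65,23)=(65*31+23)%997=44 h(22,62)=(22*31+62)%997=744 h(85,65)=(85*31+65)%997=706 h(55,55)=(55*31+55)%997=763 -> [44, 744, 706, 763]
  L2: h(44,744)=(44*31+744)%997=114 h(706,763)=(706*31+763)%997=715 -> [114, 715]
  L3: h(114,715)=(114*31+715)%997=261 -> [261]
  root = 261 != target 790
Candidate C: set leaf[2] = 27 -> leaves = [65, 23, 27, 62, 93, 65, 55]
  L0: [65, 23, 27, 62, 93, 65, 55]
  L1: h(65,23)=(65*31+23)%997=44 h(27,62)=(27*31+62)%997=899 h(93,65)=(93*31+65)%997=954 h(55,55)=(55*31+55)%997=763 -> [44, 899, 954, 763]
  L2: h(44,899)=(44*31+899)%997=269 h(954,763)=(954*31+763)%997=427 -> [269, 427]
  L3: h(269,427)=(269*31+427)%997=790 -> [790]
  root = 790 == target 790  ** MATCH **
Candidate C produces the target root.

Answer: C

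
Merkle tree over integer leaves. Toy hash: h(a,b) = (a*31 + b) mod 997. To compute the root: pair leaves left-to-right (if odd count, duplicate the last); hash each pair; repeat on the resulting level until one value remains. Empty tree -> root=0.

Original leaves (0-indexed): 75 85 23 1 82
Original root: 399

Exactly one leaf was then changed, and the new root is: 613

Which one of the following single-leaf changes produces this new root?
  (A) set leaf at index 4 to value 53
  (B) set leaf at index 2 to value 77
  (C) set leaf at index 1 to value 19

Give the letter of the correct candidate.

Original leaves: [75, 85, 23, 1, 82]
Target new root: 613
Try each candidate change and compute the resulting root:
Candidate A: set leaf[4] = 53 -> leaves = [75, 85, 23, 1, 53]
  L0: [75, 85, 23, 1, 53]
  L1: h(75,85)=(75*31+85)%997=416 h(23,1)=(23*31+1)%997=714 h(53,53)=(53*31+53)%997=699 -> [416, 714, 699]
  L2: h(416,714)=(416*31+714)%997=649 h(699,699)=(699*31+699)%997=434 -> [649, 434]
  L3: h(649,434)=(649*31+434)%997=613 -> [613]
  root = 613 == target 613  ** MATCH **
Candidate B: set leaf[2] = 77 -> leaves = [75, 85, 77, 1, 82]
  L0: [75, 85, 77, 1, 82]
  L1: h(75,85)=(75*31+85)%997=416 h(77,1)=(77*31+1)%997=394 h(82,82)=(82*31+82)%997=630 -> [416, 394, 630]
  L2: h(416,394)=(416*31+394)%997=329 h(630,630)=(630*31+630)%997=220 -> [329, 220]
  L3: h(329,220)=(329*31+220)%997=449 -> [449]
  root = 449 != target 613
Candidate C: set leaf[1] = 19 -> leaves = [75, 19, 23, 1, 82]
  L0: [75, 19, 23, 1, 82]
  L1: h(75,19)=(75*31+19)%997=350 h(23,1)=(23*31+1)%997=714 h(82,82)=(82*31+82)%997=630 -> [350, 714, 630]
  L2: h(350,714)=(350*31+714)%997=597 h(630,630)=(630*31+630)%997=220 -> [597, 220]
  L3: h(597,220)=(597*31+220)%997=781 -> [781]
  root = 781 != target 613
Candidate A produces the target root.

Answer: A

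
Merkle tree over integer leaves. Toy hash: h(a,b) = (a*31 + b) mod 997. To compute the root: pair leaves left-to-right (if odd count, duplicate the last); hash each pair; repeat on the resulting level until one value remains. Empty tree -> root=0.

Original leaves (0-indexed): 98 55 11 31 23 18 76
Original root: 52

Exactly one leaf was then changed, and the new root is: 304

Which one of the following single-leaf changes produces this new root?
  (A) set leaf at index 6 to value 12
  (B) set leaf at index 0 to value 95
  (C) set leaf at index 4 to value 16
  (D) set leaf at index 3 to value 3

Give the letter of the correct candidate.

Answer: C

Derivation:
Original leaves: [98, 55, 11, 31, 23, 18, 76]
Target new root: 304
Try each candidate change and compute the resulting root:
Candidate A: set leaf[6] = 12 -> leaves = [98, 55, 11, 31, 23, 18, 12]
  L0: [98, 55, 11, 31, 23, 18, 12]
  L1: h(98,55)=(98*31+55)%997=102 h(11,31)=(11*31+31)%997=372 h(23,18)=(23*31+18)%997=731 h(12,12)=(12*31+12)%997=384 -> [102, 372, 731, 384]
  L2: h(102,372)=(102*31+372)%997=543 h(731,384)=(731*31+384)%997=114 -> [543, 114]
  L3: h(543,114)=(543*31+114)%997=995 -> [995]
  root = 995 != target 304
Candidate B: set leaf[0] = 95 -> leaves = [95, 55, 11, 31, 23, 18, 76]
  L0: [95, 55, 11, 31, 23, 18, 76]
  L1: h(95,55)=(95*31+55)%997=9 h(11,31)=(11*31+31)%997=372 h(23,18)=(23*31+18)%997=731 h(76,76)=(76*31+76)%997=438 -> [9, 372, 731, 438]
  L2: h(9,372)=(9*31+372)%997=651 h(731,438)=(731*31+438)%997=168 -> [651, 168]
  L3: h(651,168)=(651*31+168)%997=409 -> [409]
  root = 409 != target 304
Candidate C: set leaf[4] = 16 -> leaves = [98, 55, 11, 31, 16, 18, 76]
  L0: [98, 55, 11, 31, 16, 18, 76]
  L1: h(98,55)=(98*31+55)%997=102 h(11,31)=(11*31+31)%997=372 h(16,18)=(16*31+18)%997=514 h(76,76)=(76*31+76)%997=438 -> [102, 372, 514, 438]
  L2: h(102,372)=(102*31+372)%997=543 h(514,438)=(514*31+438)%997=420 -> [543, 420]
  L3: h(543,420)=(543*31+420)%997=304 -> [304]
  root = 304 == target 304  ** MATCH **
Candidate D: set leaf[3] = 3 -> leaves = [98, 55, 11, 3, 23, 18, 76]
  L0: [98, 55, 11, 3, 23, 18, 76]
  L1: h(98,55)=(98*31+55)%997=102 h(11,3)=(11*31+3)%997=344 h(23,18)=(23*31+18)%997=731 h(76,76)=(76*31+76)%997=438 -> [102, 344, 731, 438]
  L2: h(102,344)=(102*31+344)%997=515 h(731,438)=(731*31+438)%997=168 -> [515, 168]
  L3: h(515,168)=(515*31+168)%997=181 -> [181]
  root = 181 != target 304
Candidate C produces the target root.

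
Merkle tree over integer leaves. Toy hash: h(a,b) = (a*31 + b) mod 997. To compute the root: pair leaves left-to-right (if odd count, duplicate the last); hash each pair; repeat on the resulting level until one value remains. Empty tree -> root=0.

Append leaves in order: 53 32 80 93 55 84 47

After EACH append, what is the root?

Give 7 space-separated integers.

After append 53 (leaves=[53]):
  L0: [53]
  root=53
After append 32 (leaves=[53, 32]):
  L0: [53, 32]
  L1: h(53,32)=(53*31+32)%997=678 -> [678]
  root=678
After append 80 (leaves=[53, 32, 80]):
  L0: [53, 32, 80]
  L1: h(53,32)=(53*31+32)%997=678 h(80,80)=(80*31+80)%997=566 -> [678, 566]
  L2: h(678,566)=(678*31+566)%997=647 -> [647]
  root=647
After append 93 (leaves=[53, 32, 80, 93]):
  L0: [53, 32, 80, 93]
  L1: h(53,32)=(53*31+32)%997=678 h(80,93)=(80*31+93)%997=579 -> [678, 579]
  L2: h(678,579)=(678*31+579)%997=660 -> [660]
  root=660
After append 55 (leaves=[53, 32, 80, 93, 55]):
  L0: [53, 32, 80, 93, 55]
  L1: h(53,32)=(53*31+32)%997=678 h(80,93)=(80*31+93)%997=579 h(55,55)=(55*31+55)%997=763 -> [678, 579, 763]
  L2: h(678,579)=(678*31+579)%997=660 h(763,763)=(763*31+763)%997=488 -> [660, 488]
  L3: h(660,488)=(660*31+488)%997=11 -> [11]
  root=11
After append 84 (leaves=[53, 32, 80, 93, 55, 84]):
  L0: [53, 32, 80, 93, 55, 84]
  L1: h(53,32)=(53*31+32)%997=678 h(80,93)=(80*31+93)%997=579 h(55,84)=(55*31+84)%997=792 -> [678, 579, 792]
  L2: h(678,579)=(678*31+579)%997=660 h(792,792)=(792*31+792)%997=419 -> [660, 419]
  L3: h(660,419)=(660*31+419)%997=939 -> [939]
  root=939
After append 47 (leaves=[53, 32, 80, 93, 55, 84, 47]):
  L0: [53, 32, 80, 93, 55, 84, 47]
  L1: h(53,32)=(53*31+32)%997=678 h(80,93)=(80*31+93)%997=579 h(55,84)=(55*31+84)%997=792 h(47,47)=(47*31+47)%997=507 -> [678, 579, 792, 507]
  L2: h(678,579)=(678*31+579)%997=660 h(792,507)=(792*31+507)%997=134 -> [660, 134]
  L3: h(660,134)=(660*31+134)%997=654 -> [654]
  root=654

Answer: 53 678 647 660 11 939 654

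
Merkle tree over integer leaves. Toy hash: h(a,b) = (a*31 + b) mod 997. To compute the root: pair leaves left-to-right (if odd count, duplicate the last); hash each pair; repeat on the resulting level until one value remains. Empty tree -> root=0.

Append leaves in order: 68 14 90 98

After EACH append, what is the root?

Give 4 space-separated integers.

After append 68 (leaves=[68]):
  L0: [68]
  root=68
After append 14 (leaves=[68, 14]):
  L0: [68, 14]
  L1: h(68,14)=(68*31+14)%997=128 -> [128]
  root=128
After append 90 (leaves=[68, 14, 90]):
  L0: [68, 14, 90]
  L1: h(68,14)=(68*31+14)%997=128 h(90,90)=(90*31+90)%997=886 -> [128, 886]
  L2: h(128,886)=(128*31+886)%997=866 -> [866]
  root=866
After append 98 (leaves=[68, 14, 90, 98]):
  L0: [68, 14, 90, 98]
  L1: h(68,14)=(68*31+14)%997=128 h(90,98)=(90*31+98)%997=894 -> [128, 894]
  L2: h(128,894)=(128*31+894)%997=874 -> [874]
  root=874

Answer: 68 128 866 874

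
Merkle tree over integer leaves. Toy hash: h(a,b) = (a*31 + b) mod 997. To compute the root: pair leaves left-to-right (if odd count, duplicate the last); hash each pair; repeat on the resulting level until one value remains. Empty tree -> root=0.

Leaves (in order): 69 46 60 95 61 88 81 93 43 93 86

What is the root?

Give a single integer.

L0: [69, 46, 60, 95, 61, 88, 81, 93, 43, 93, 86]
L1: h(69,46)=(69*31+46)%997=191 h(60,95)=(60*31+95)%997=958 h(61,88)=(61*31+88)%997=982 h(81,93)=(81*31+93)%997=610 h(43,93)=(43*31+93)%997=429 h(86,86)=(86*31+86)%997=758 -> [191, 958, 982, 610, 429, 758]
L2: h(191,958)=(191*31+958)%997=897 h(982,610)=(982*31+610)%997=145 h(429,758)=(429*31+758)%997=99 -> [897, 145, 99]
L3: h(897,145)=(897*31+145)%997=36 h(99,99)=(99*31+99)%997=177 -> [36, 177]
L4: h(36,177)=(36*31+177)%997=296 -> [296]

Answer: 296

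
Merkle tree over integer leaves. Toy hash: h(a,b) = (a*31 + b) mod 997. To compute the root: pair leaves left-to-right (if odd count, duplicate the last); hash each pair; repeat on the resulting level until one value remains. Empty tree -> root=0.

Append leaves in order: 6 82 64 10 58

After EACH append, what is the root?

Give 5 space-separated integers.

Answer: 6 268 386 332 891

Derivation:
After append 6 (leaves=[6]):
  L0: [6]
  root=6
After append 82 (leaves=[6, 82]):
  L0: [6, 82]
  L1: h(6,82)=(6*31+82)%997=268 -> [268]
  root=268
After append 64 (leaves=[6, 82, 64]):
  L0: [6, 82, 64]
  L1: h(6,82)=(6*31+82)%997=268 h(64,64)=(64*31+64)%997=54 -> [268, 54]
  L2: h(268,54)=(268*31+54)%997=386 -> [386]
  root=386
After append 10 (leaves=[6, 82, 64, 10]):
  L0: [6, 82, 64, 10]
  L1: h(6,82)=(6*31+82)%997=268 h(64,10)=(64*31+10)%997=0 -> [268, 0]
  L2: h(268,0)=(268*31+0)%997=332 -> [332]
  root=332
After append 58 (leaves=[6, 82, 64, 10, 58]):
  L0: [6, 82, 64, 10, 58]
  L1: h(6,82)=(6*31+82)%997=268 h(64,10)=(64*31+10)%997=0 h(58,58)=(58*31+58)%997=859 -> [268, 0, 859]
  L2: h(268,0)=(268*31+0)%997=332 h(859,859)=(859*31+859)%997=569 -> [332, 569]
  L3: h(332,569)=(332*31+569)%997=891 -> [891]
  root=891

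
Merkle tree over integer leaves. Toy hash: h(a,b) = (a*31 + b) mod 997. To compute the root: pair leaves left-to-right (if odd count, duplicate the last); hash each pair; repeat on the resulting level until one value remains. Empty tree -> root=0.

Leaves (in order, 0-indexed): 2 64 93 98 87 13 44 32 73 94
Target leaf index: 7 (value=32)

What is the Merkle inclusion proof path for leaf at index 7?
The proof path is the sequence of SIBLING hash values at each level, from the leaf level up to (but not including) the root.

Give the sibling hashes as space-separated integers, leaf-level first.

L0 (leaves): [2, 64, 93, 98, 87, 13, 44, 32, 73, 94], target index=7
L1: h(2,64)=(2*31+64)%997=126 [pair 0] h(93,98)=(93*31+98)%997=987 [pair 1] h(87,13)=(87*31+13)%997=716 [pair 2] h(44,32)=(44*31+32)%997=399 [pair 3] h(73,94)=(73*31+94)%997=363 [pair 4] -> [126, 987, 716, 399, 363]
  Sibling for proof at L0: 44
L2: h(126,987)=(126*31+987)%997=905 [pair 0] h(716,399)=(716*31+399)%997=661 [pair 1] h(363,363)=(363*31+363)%997=649 [pair 2] -> [905, 661, 649]
  Sibling for proof at L1: 716
L3: h(905,661)=(905*31+661)%997=800 [pair 0] h(649,649)=(649*31+649)%997=828 [pair 1] -> [800, 828]
  Sibling for proof at L2: 905
L4: h(800,828)=(800*31+828)%997=703 [pair 0] -> [703]
  Sibling for proof at L3: 828
Root: 703
Proof path (sibling hashes from leaf to root): [44, 716, 905, 828]

Answer: 44 716 905 828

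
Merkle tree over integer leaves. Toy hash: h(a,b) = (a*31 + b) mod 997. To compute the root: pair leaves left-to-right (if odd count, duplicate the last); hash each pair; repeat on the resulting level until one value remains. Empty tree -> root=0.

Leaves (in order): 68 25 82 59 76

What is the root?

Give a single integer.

L0: [68, 25, 82, 59, 76]
L1: h(68,25)=(68*31+25)%997=139 h(82,59)=(82*31+59)%997=607 h(76,76)=(76*31+76)%997=438 -> [139, 607, 438]
L2: h(139,607)=(139*31+607)%997=928 h(438,438)=(438*31+438)%997=58 -> [928, 58]
L3: h(928,58)=(928*31+58)%997=910 -> [910]

Answer: 910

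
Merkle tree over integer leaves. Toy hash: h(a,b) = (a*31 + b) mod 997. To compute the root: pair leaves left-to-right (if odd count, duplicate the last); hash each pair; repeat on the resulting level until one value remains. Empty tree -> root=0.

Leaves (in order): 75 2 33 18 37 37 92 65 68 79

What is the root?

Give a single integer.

Answer: 836

Derivation:
L0: [75, 2, 33, 18, 37, 37, 92, 65, 68, 79]
L1: h(75,2)=(75*31+2)%997=333 h(33,18)=(33*31+18)%997=44 h(37,37)=(37*31+37)%997=187 h(92,65)=(92*31+65)%997=923 h(68,79)=(68*31+79)%997=193 -> [333, 44, 187, 923, 193]
L2: h(333,44)=(333*31+44)%997=397 h(187,923)=(187*31+923)%997=738 h(193,193)=(193*31+193)%997=194 -> [397, 738, 194]
L3: h(397,738)=(397*31+738)%997=84 h(194,194)=(194*31+194)%997=226 -> [84, 226]
L4: h(84,226)=(84*31+226)%997=836 -> [836]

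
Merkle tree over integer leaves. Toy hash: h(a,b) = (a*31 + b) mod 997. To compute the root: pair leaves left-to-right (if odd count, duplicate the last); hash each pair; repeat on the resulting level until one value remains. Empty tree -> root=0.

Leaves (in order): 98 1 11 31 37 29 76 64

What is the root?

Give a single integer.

Answer: 824

Derivation:
L0: [98, 1, 11, 31, 37, 29, 76, 64]
L1: h(98,1)=(98*31+1)%997=48 h(11,31)=(11*31+31)%997=372 h(37,29)=(37*31+29)%997=179 h(76,64)=(76*31+64)%997=426 -> [48, 372, 179, 426]
L2: h(48,372)=(48*31+372)%997=863 h(179,426)=(179*31+426)%997=990 -> [863, 990]
L3: h(863,990)=(863*31+990)%997=824 -> [824]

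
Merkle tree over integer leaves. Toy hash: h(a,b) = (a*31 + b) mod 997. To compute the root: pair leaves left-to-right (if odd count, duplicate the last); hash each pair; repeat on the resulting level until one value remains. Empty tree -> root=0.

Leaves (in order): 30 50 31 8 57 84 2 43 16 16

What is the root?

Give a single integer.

Answer: 333

Derivation:
L0: [30, 50, 31, 8, 57, 84, 2, 43, 16, 16]
L1: h(30,50)=(30*31+50)%997=980 h(31,8)=(31*31+8)%997=969 h(57,84)=(57*31+84)%997=854 h(2,43)=(2*31+43)%997=105 h(16,16)=(16*31+16)%997=512 -> [980, 969, 854, 105, 512]
L2: h(980,969)=(980*31+969)%997=442 h(854,105)=(854*31+105)%997=657 h(512,512)=(512*31+512)%997=432 -> [442, 657, 432]
L3: h(442,657)=(442*31+657)%997=401 h(432,432)=(432*31+432)%997=863 -> [401, 863]
L4: h(401,863)=(401*31+863)%997=333 -> [333]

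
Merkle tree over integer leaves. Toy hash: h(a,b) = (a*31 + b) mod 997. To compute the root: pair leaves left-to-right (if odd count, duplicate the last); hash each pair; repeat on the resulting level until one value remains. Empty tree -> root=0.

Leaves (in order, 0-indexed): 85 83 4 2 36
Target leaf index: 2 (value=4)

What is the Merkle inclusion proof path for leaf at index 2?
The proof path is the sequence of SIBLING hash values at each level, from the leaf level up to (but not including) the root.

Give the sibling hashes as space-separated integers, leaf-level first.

Answer: 2 724 972

Derivation:
L0 (leaves): [85, 83, 4, 2, 36], target index=2
L1: h(85,83)=(85*31+83)%997=724 [pair 0] h(4,2)=(4*31+2)%997=126 [pair 1] h(36,36)=(36*31+36)%997=155 [pair 2] -> [724, 126, 155]
  Sibling for proof at L0: 2
L2: h(724,126)=(724*31+126)%997=636 [pair 0] h(155,155)=(155*31+155)%997=972 [pair 1] -> [636, 972]
  Sibling for proof at L1: 724
L3: h(636,972)=(636*31+972)%997=748 [pair 0] -> [748]
  Sibling for proof at L2: 972
Root: 748
Proof path (sibling hashes from leaf to root): [2, 724, 972]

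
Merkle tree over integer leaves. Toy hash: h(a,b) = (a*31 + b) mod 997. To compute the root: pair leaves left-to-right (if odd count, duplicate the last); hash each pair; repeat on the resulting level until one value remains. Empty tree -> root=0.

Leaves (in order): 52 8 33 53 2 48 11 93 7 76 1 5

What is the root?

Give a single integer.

L0: [52, 8, 33, 53, 2, 48, 11, 93, 7, 76, 1, 5]
L1: h(52,8)=(52*31+8)%997=623 h(33,53)=(33*31+53)%997=79 h(2,48)=(2*31+48)%997=110 h(11,93)=(11*31+93)%997=434 h(7,76)=(7*31+76)%997=293 h(1,5)=(1*31+5)%997=36 -> [623, 79, 110, 434, 293, 36]
L2: h(623,79)=(623*31+79)%997=449 h(110,434)=(110*31+434)%997=853 h(293,36)=(293*31+36)%997=146 -> [449, 853, 146]
L3: h(449,853)=(449*31+853)%997=814 h(146,146)=(146*31+146)%997=684 -> [814, 684]
L4: h(814,684)=(814*31+684)%997=993 -> [993]

Answer: 993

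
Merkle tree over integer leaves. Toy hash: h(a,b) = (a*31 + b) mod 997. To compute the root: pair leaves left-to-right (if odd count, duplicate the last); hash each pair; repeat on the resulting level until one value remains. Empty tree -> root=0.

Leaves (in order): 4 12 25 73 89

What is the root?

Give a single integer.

Answer: 864

Derivation:
L0: [4, 12, 25, 73, 89]
L1: h(4,12)=(4*31+12)%997=136 h(25,73)=(25*31+73)%997=848 h(89,89)=(89*31+89)%997=854 -> [136, 848, 854]
L2: h(136,848)=(136*31+848)%997=79 h(854,854)=(854*31+854)%997=409 -> [79, 409]
L3: h(79,409)=(79*31+409)%997=864 -> [864]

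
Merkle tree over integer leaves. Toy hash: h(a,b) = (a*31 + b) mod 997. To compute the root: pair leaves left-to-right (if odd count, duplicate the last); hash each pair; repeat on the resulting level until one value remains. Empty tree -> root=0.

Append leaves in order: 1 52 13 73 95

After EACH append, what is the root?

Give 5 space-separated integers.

Answer: 1 83 995 58 375

Derivation:
After append 1 (leaves=[1]):
  L0: [1]
  root=1
After append 52 (leaves=[1, 52]):
  L0: [1, 52]
  L1: h(1,52)=(1*31+52)%997=83 -> [83]
  root=83
After append 13 (leaves=[1, 52, 13]):
  L0: [1, 52, 13]
  L1: h(1,52)=(1*31+52)%997=83 h(13,13)=(13*31+13)%997=416 -> [83, 416]
  L2: h(83,416)=(83*31+416)%997=995 -> [995]
  root=995
After append 73 (leaves=[1, 52, 13, 73]):
  L0: [1, 52, 13, 73]
  L1: h(1,52)=(1*31+52)%997=83 h(13,73)=(13*31+73)%997=476 -> [83, 476]
  L2: h(83,476)=(83*31+476)%997=58 -> [58]
  root=58
After append 95 (leaves=[1, 52, 13, 73, 95]):
  L0: [1, 52, 13, 73, 95]
  L1: h(1,52)=(1*31+52)%997=83 h(13,73)=(13*31+73)%997=476 h(95,95)=(95*31+95)%997=49 -> [83, 476, 49]
  L2: h(83,476)=(83*31+476)%997=58 h(49,49)=(49*31+49)%997=571 -> [58, 571]
  L3: h(58,571)=(58*31+571)%997=375 -> [375]
  root=375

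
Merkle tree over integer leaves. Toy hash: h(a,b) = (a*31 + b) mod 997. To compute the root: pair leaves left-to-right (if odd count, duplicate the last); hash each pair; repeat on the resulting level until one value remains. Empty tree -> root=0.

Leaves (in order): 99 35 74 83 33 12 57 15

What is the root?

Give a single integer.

L0: [99, 35, 74, 83, 33, 12, 57, 15]
L1: h(99,35)=(99*31+35)%997=113 h(74,83)=(74*31+83)%997=383 h(33,12)=(33*31+12)%997=38 h(57,15)=(57*31+15)%997=785 -> [113, 383, 38, 785]
L2: h(113,383)=(113*31+383)%997=895 h(38,785)=(38*31+785)%997=966 -> [895, 966]
L3: h(895,966)=(895*31+966)%997=795 -> [795]

Answer: 795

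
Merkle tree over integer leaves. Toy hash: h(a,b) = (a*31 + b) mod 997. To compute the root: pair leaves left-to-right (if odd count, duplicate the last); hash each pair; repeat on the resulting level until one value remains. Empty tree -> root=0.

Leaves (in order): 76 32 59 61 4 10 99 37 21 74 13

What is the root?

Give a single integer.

L0: [76, 32, 59, 61, 4, 10, 99, 37, 21, 74, 13]
L1: h(76,32)=(76*31+32)%997=394 h(59,61)=(59*31+61)%997=893 h(4,10)=(4*31+10)%997=134 h(99,37)=(99*31+37)%997=115 h(21,74)=(21*31+74)%997=725 h(13,13)=(13*31+13)%997=416 -> [394, 893, 134, 115, 725, 416]
L2: h(394,893)=(394*31+893)%997=146 h(134,115)=(134*31+115)%997=281 h(725,416)=(725*31+416)%997=957 -> [146, 281, 957]
L3: h(146,281)=(146*31+281)%997=819 h(957,957)=(957*31+957)%997=714 -> [819, 714]
L4: h(819,714)=(819*31+714)%997=181 -> [181]

Answer: 181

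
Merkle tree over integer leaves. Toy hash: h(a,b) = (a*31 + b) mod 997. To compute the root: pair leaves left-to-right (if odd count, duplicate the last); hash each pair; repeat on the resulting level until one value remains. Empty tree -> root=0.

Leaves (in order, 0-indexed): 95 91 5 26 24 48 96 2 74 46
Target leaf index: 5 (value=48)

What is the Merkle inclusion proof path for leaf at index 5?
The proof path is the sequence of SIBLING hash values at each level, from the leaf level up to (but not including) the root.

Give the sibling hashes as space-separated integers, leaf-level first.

Answer: 24 984 579 369

Derivation:
L0 (leaves): [95, 91, 5, 26, 24, 48, 96, 2, 74, 46], target index=5
L1: h(95,91)=(95*31+91)%997=45 [pair 0] h(5,26)=(5*31+26)%997=181 [pair 1] h(24,48)=(24*31+48)%997=792 [pair 2] h(96,2)=(96*31+2)%997=984 [pair 3] h(74,46)=(74*31+46)%997=346 [pair 4] -> [45, 181, 792, 984, 346]
  Sibling for proof at L0: 24
L2: h(45,181)=(45*31+181)%997=579 [pair 0] h(792,984)=(792*31+984)%997=611 [pair 1] h(346,346)=(346*31+346)%997=105 [pair 2] -> [579, 611, 105]
  Sibling for proof at L1: 984
L3: h(579,611)=(579*31+611)%997=614 [pair 0] h(105,105)=(105*31+105)%997=369 [pair 1] -> [614, 369]
  Sibling for proof at L2: 579
L4: h(614,369)=(614*31+369)%997=460 [pair 0] -> [460]
  Sibling for proof at L3: 369
Root: 460
Proof path (sibling hashes from leaf to root): [24, 984, 579, 369]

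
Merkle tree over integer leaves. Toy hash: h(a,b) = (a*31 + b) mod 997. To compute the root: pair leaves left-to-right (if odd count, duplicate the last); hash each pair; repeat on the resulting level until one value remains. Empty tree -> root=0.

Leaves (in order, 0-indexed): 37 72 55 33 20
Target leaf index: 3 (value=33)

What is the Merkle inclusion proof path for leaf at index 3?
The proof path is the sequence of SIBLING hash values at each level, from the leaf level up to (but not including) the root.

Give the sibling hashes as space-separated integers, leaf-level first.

L0 (leaves): [37, 72, 55, 33, 20], target index=3
L1: h(37,72)=(37*31+72)%997=222 [pair 0] h(55,33)=(55*31+33)%997=741 [pair 1] h(20,20)=(20*31+20)%997=640 [pair 2] -> [222, 741, 640]
  Sibling for proof at L0: 55
L2: h(222,741)=(222*31+741)%997=644 [pair 0] h(640,640)=(640*31+640)%997=540 [pair 1] -> [644, 540]
  Sibling for proof at L1: 222
L3: h(644,540)=(644*31+540)%997=564 [pair 0] -> [564]
  Sibling for proof at L2: 540
Root: 564
Proof path (sibling hashes from leaf to root): [55, 222, 540]

Answer: 55 222 540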